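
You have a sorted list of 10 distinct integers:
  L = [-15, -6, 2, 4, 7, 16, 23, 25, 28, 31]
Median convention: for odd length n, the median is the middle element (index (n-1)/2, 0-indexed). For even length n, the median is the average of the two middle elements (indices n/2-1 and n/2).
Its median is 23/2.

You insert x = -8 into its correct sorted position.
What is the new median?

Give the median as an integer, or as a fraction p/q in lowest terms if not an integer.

Old list (sorted, length 10): [-15, -6, 2, 4, 7, 16, 23, 25, 28, 31]
Old median = 23/2
Insert x = -8
Old length even (10). Middle pair: indices 4,5 = 7,16.
New length odd (11). New median = single middle element.
x = -8: 1 elements are < x, 9 elements are > x.
New sorted list: [-15, -8, -6, 2, 4, 7, 16, 23, 25, 28, 31]
New median = 7

Answer: 7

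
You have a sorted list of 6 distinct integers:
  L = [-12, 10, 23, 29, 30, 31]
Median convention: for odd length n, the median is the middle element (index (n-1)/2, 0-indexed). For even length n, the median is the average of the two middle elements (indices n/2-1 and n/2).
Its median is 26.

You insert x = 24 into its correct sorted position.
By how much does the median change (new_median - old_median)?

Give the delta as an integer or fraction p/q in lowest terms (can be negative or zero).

Answer: -2

Derivation:
Old median = 26
After inserting x = 24: new sorted = [-12, 10, 23, 24, 29, 30, 31]
New median = 24
Delta = 24 - 26 = -2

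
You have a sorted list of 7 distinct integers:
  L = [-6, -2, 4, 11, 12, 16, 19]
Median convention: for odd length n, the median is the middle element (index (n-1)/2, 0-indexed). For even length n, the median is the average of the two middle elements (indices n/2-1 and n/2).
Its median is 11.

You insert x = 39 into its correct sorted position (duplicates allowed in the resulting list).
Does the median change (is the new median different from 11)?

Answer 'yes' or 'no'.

Old median = 11
Insert x = 39
New median = 23/2
Changed? yes

Answer: yes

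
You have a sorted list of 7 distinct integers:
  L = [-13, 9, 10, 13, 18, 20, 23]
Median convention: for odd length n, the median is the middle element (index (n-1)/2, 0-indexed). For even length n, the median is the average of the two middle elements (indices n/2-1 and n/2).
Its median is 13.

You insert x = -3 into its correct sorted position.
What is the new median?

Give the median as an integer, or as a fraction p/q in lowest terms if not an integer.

Old list (sorted, length 7): [-13, 9, 10, 13, 18, 20, 23]
Old median = 13
Insert x = -3
Old length odd (7). Middle was index 3 = 13.
New length even (8). New median = avg of two middle elements.
x = -3: 1 elements are < x, 6 elements are > x.
New sorted list: [-13, -3, 9, 10, 13, 18, 20, 23]
New median = 23/2

Answer: 23/2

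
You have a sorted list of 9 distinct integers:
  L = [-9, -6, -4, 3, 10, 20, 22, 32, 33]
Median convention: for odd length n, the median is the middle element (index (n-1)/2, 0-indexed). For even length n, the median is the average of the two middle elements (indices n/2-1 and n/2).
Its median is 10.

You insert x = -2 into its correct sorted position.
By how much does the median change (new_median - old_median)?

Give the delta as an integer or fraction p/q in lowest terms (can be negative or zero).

Answer: -7/2

Derivation:
Old median = 10
After inserting x = -2: new sorted = [-9, -6, -4, -2, 3, 10, 20, 22, 32, 33]
New median = 13/2
Delta = 13/2 - 10 = -7/2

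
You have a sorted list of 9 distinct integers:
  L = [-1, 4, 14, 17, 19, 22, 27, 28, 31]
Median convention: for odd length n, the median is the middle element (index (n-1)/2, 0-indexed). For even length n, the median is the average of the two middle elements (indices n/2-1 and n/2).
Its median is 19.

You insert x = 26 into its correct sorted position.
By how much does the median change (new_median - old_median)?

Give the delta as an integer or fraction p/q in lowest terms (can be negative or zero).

Answer: 3/2

Derivation:
Old median = 19
After inserting x = 26: new sorted = [-1, 4, 14, 17, 19, 22, 26, 27, 28, 31]
New median = 41/2
Delta = 41/2 - 19 = 3/2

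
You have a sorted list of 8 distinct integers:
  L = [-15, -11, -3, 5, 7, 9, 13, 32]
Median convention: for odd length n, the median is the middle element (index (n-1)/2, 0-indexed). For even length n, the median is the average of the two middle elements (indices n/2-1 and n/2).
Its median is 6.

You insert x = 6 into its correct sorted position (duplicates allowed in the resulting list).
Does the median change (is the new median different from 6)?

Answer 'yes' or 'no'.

Old median = 6
Insert x = 6
New median = 6
Changed? no

Answer: no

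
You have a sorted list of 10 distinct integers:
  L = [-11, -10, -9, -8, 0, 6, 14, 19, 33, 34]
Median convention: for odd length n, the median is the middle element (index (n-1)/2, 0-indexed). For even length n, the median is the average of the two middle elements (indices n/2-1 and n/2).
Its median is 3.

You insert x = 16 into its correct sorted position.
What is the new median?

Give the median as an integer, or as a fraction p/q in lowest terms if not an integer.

Old list (sorted, length 10): [-11, -10, -9, -8, 0, 6, 14, 19, 33, 34]
Old median = 3
Insert x = 16
Old length even (10). Middle pair: indices 4,5 = 0,6.
New length odd (11). New median = single middle element.
x = 16: 7 elements are < x, 3 elements are > x.
New sorted list: [-11, -10, -9, -8, 0, 6, 14, 16, 19, 33, 34]
New median = 6

Answer: 6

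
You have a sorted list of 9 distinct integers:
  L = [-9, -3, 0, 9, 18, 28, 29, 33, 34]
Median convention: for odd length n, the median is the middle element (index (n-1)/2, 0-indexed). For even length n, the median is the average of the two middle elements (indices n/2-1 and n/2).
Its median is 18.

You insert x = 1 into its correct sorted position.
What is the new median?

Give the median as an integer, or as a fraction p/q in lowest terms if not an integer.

Old list (sorted, length 9): [-9, -3, 0, 9, 18, 28, 29, 33, 34]
Old median = 18
Insert x = 1
Old length odd (9). Middle was index 4 = 18.
New length even (10). New median = avg of two middle elements.
x = 1: 3 elements are < x, 6 elements are > x.
New sorted list: [-9, -3, 0, 1, 9, 18, 28, 29, 33, 34]
New median = 27/2

Answer: 27/2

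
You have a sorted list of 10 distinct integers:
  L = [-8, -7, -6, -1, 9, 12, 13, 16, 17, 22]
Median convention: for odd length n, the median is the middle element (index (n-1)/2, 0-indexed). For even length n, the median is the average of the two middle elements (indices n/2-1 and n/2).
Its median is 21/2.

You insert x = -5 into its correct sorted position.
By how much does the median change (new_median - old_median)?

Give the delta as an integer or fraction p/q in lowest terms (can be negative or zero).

Answer: -3/2

Derivation:
Old median = 21/2
After inserting x = -5: new sorted = [-8, -7, -6, -5, -1, 9, 12, 13, 16, 17, 22]
New median = 9
Delta = 9 - 21/2 = -3/2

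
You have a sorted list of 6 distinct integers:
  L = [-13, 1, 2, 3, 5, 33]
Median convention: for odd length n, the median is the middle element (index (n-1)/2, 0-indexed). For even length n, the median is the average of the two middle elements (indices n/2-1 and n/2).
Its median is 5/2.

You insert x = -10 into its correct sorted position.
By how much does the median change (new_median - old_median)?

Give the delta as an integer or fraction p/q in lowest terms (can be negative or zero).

Old median = 5/2
After inserting x = -10: new sorted = [-13, -10, 1, 2, 3, 5, 33]
New median = 2
Delta = 2 - 5/2 = -1/2

Answer: -1/2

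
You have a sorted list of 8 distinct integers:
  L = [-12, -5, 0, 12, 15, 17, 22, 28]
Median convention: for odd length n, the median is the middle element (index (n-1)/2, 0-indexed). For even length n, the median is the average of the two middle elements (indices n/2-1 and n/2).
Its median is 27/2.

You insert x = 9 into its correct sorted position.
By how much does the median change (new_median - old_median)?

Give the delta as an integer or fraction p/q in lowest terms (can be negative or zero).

Old median = 27/2
After inserting x = 9: new sorted = [-12, -5, 0, 9, 12, 15, 17, 22, 28]
New median = 12
Delta = 12 - 27/2 = -3/2

Answer: -3/2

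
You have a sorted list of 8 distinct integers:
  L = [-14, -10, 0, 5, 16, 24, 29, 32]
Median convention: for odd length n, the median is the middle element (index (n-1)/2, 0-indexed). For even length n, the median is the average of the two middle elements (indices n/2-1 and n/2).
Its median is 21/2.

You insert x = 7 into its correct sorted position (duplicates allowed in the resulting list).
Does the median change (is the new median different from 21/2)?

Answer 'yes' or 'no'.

Old median = 21/2
Insert x = 7
New median = 7
Changed? yes

Answer: yes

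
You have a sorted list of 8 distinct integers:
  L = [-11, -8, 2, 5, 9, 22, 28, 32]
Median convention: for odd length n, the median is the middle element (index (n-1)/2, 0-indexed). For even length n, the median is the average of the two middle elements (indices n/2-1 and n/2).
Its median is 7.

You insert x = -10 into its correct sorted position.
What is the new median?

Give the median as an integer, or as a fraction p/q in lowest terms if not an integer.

Answer: 5

Derivation:
Old list (sorted, length 8): [-11, -8, 2, 5, 9, 22, 28, 32]
Old median = 7
Insert x = -10
Old length even (8). Middle pair: indices 3,4 = 5,9.
New length odd (9). New median = single middle element.
x = -10: 1 elements are < x, 7 elements are > x.
New sorted list: [-11, -10, -8, 2, 5, 9, 22, 28, 32]
New median = 5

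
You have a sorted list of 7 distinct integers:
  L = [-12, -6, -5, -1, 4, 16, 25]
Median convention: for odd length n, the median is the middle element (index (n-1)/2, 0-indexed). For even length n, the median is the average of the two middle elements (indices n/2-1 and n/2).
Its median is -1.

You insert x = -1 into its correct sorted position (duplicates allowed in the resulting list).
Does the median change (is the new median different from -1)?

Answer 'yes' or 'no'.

Old median = -1
Insert x = -1
New median = -1
Changed? no

Answer: no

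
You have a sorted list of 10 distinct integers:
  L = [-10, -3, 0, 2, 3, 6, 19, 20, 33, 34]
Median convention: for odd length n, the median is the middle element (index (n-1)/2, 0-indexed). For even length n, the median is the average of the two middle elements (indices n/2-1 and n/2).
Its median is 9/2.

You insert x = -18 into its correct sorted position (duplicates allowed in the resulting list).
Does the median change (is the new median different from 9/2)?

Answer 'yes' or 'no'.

Old median = 9/2
Insert x = -18
New median = 3
Changed? yes

Answer: yes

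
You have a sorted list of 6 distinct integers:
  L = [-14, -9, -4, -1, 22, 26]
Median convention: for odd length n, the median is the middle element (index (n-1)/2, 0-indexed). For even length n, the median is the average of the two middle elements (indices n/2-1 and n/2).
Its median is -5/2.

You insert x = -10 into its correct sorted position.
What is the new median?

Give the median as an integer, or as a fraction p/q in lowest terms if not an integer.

Answer: -4

Derivation:
Old list (sorted, length 6): [-14, -9, -4, -1, 22, 26]
Old median = -5/2
Insert x = -10
Old length even (6). Middle pair: indices 2,3 = -4,-1.
New length odd (7). New median = single middle element.
x = -10: 1 elements are < x, 5 elements are > x.
New sorted list: [-14, -10, -9, -4, -1, 22, 26]
New median = -4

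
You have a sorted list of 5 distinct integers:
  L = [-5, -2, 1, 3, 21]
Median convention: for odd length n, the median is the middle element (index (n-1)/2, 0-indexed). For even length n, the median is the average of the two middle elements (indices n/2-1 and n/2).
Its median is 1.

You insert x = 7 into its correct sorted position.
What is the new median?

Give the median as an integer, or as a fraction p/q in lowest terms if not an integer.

Old list (sorted, length 5): [-5, -2, 1, 3, 21]
Old median = 1
Insert x = 7
Old length odd (5). Middle was index 2 = 1.
New length even (6). New median = avg of two middle elements.
x = 7: 4 elements are < x, 1 elements are > x.
New sorted list: [-5, -2, 1, 3, 7, 21]
New median = 2

Answer: 2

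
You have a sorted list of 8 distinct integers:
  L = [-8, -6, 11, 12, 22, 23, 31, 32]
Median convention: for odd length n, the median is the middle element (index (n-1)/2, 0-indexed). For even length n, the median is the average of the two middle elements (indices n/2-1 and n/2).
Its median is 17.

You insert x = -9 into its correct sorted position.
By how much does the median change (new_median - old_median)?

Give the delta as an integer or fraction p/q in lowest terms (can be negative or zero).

Old median = 17
After inserting x = -9: new sorted = [-9, -8, -6, 11, 12, 22, 23, 31, 32]
New median = 12
Delta = 12 - 17 = -5

Answer: -5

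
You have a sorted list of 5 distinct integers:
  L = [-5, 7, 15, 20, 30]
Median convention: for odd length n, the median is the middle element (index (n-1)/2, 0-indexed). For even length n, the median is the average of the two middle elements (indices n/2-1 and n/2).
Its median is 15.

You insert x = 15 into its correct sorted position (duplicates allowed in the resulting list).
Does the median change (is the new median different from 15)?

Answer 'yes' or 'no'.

Answer: no

Derivation:
Old median = 15
Insert x = 15
New median = 15
Changed? no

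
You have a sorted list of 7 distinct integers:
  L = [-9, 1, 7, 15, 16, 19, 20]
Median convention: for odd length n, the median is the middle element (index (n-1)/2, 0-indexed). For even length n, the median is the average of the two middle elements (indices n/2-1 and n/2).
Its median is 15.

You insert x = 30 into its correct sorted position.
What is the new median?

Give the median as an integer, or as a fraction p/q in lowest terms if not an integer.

Old list (sorted, length 7): [-9, 1, 7, 15, 16, 19, 20]
Old median = 15
Insert x = 30
Old length odd (7). Middle was index 3 = 15.
New length even (8). New median = avg of two middle elements.
x = 30: 7 elements are < x, 0 elements are > x.
New sorted list: [-9, 1, 7, 15, 16, 19, 20, 30]
New median = 31/2

Answer: 31/2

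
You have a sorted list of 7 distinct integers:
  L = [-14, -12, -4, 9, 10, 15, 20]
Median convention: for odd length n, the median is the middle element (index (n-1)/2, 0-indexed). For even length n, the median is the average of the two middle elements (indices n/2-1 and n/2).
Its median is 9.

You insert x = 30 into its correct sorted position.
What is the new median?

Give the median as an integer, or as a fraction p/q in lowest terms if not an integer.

Answer: 19/2

Derivation:
Old list (sorted, length 7): [-14, -12, -4, 9, 10, 15, 20]
Old median = 9
Insert x = 30
Old length odd (7). Middle was index 3 = 9.
New length even (8). New median = avg of two middle elements.
x = 30: 7 elements are < x, 0 elements are > x.
New sorted list: [-14, -12, -4, 9, 10, 15, 20, 30]
New median = 19/2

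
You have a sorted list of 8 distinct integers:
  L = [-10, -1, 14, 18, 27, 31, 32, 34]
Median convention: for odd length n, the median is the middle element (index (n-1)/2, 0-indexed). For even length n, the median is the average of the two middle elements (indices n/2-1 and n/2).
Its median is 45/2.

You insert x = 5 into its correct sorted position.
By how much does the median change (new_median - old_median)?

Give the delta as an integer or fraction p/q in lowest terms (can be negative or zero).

Old median = 45/2
After inserting x = 5: new sorted = [-10, -1, 5, 14, 18, 27, 31, 32, 34]
New median = 18
Delta = 18 - 45/2 = -9/2

Answer: -9/2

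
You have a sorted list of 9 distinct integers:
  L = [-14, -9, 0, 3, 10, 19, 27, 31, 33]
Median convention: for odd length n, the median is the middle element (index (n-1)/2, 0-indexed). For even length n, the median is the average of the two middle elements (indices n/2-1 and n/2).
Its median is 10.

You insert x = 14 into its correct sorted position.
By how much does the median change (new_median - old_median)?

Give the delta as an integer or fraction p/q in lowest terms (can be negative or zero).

Old median = 10
After inserting x = 14: new sorted = [-14, -9, 0, 3, 10, 14, 19, 27, 31, 33]
New median = 12
Delta = 12 - 10 = 2

Answer: 2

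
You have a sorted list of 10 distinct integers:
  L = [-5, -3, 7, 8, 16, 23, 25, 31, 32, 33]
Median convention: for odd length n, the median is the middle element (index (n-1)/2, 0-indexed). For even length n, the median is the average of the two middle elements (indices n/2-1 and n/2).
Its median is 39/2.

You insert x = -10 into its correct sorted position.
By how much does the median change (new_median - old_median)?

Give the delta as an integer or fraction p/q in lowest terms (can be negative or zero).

Old median = 39/2
After inserting x = -10: new sorted = [-10, -5, -3, 7, 8, 16, 23, 25, 31, 32, 33]
New median = 16
Delta = 16 - 39/2 = -7/2

Answer: -7/2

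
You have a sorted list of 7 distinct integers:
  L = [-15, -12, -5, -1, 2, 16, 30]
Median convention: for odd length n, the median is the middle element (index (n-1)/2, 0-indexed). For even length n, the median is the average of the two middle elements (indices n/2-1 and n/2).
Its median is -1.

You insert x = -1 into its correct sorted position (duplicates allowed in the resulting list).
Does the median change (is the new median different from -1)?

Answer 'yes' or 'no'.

Answer: no

Derivation:
Old median = -1
Insert x = -1
New median = -1
Changed? no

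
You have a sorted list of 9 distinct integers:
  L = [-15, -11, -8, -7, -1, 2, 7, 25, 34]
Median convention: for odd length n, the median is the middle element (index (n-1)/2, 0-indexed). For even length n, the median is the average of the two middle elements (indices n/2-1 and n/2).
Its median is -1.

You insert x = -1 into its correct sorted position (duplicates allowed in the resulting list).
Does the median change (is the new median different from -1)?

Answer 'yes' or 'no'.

Old median = -1
Insert x = -1
New median = -1
Changed? no

Answer: no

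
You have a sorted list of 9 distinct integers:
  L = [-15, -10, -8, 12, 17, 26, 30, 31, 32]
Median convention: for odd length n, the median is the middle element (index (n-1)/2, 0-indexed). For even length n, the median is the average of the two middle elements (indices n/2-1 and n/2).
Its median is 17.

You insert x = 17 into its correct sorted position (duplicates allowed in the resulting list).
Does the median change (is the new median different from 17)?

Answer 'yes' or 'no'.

Old median = 17
Insert x = 17
New median = 17
Changed? no

Answer: no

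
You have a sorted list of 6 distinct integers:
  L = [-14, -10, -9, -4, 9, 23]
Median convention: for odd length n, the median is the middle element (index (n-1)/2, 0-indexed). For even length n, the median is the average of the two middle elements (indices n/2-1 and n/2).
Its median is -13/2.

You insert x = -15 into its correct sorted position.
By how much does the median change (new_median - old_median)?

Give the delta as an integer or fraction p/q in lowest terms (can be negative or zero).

Old median = -13/2
After inserting x = -15: new sorted = [-15, -14, -10, -9, -4, 9, 23]
New median = -9
Delta = -9 - -13/2 = -5/2

Answer: -5/2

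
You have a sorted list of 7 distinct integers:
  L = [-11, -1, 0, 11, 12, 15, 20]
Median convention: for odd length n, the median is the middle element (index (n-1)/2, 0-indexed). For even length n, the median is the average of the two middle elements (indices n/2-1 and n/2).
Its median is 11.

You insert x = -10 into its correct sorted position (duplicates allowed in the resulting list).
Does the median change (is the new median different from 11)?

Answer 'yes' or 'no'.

Old median = 11
Insert x = -10
New median = 11/2
Changed? yes

Answer: yes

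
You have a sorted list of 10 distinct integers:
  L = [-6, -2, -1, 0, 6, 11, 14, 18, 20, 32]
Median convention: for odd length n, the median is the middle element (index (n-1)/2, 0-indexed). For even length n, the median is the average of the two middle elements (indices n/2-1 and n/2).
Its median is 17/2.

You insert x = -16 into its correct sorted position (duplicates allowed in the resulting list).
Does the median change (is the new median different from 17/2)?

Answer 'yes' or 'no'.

Old median = 17/2
Insert x = -16
New median = 6
Changed? yes

Answer: yes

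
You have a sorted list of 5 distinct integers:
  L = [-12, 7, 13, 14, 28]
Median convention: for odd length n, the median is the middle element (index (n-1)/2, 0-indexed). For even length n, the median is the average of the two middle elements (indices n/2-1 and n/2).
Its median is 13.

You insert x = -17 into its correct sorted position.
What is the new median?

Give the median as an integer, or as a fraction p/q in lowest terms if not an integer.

Old list (sorted, length 5): [-12, 7, 13, 14, 28]
Old median = 13
Insert x = -17
Old length odd (5). Middle was index 2 = 13.
New length even (6). New median = avg of two middle elements.
x = -17: 0 elements are < x, 5 elements are > x.
New sorted list: [-17, -12, 7, 13, 14, 28]
New median = 10

Answer: 10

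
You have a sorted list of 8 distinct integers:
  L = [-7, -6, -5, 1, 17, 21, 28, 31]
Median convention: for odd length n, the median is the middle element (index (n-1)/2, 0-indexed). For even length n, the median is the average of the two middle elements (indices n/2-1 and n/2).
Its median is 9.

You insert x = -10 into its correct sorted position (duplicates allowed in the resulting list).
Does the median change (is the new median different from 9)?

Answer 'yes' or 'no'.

Answer: yes

Derivation:
Old median = 9
Insert x = -10
New median = 1
Changed? yes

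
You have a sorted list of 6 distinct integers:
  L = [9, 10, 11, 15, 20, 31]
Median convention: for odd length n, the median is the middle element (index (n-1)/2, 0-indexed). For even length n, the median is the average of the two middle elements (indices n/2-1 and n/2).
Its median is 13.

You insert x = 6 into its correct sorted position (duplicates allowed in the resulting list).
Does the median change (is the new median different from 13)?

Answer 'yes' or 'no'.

Old median = 13
Insert x = 6
New median = 11
Changed? yes

Answer: yes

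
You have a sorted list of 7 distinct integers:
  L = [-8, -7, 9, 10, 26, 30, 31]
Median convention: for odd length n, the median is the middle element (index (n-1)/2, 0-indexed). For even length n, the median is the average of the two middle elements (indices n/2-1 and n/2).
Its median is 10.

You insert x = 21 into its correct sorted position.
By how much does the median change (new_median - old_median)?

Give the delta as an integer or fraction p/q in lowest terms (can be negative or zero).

Old median = 10
After inserting x = 21: new sorted = [-8, -7, 9, 10, 21, 26, 30, 31]
New median = 31/2
Delta = 31/2 - 10 = 11/2

Answer: 11/2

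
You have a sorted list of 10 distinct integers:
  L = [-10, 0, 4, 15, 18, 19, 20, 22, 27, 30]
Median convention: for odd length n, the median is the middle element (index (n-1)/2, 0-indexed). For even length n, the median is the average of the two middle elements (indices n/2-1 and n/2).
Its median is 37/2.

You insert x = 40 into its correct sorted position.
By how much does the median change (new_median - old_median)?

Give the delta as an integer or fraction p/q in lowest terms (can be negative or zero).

Answer: 1/2

Derivation:
Old median = 37/2
After inserting x = 40: new sorted = [-10, 0, 4, 15, 18, 19, 20, 22, 27, 30, 40]
New median = 19
Delta = 19 - 37/2 = 1/2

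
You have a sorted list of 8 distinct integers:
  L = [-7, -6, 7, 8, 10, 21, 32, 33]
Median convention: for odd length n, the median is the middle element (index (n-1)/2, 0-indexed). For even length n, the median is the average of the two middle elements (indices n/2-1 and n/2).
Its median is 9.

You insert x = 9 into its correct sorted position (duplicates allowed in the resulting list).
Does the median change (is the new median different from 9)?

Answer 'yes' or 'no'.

Answer: no

Derivation:
Old median = 9
Insert x = 9
New median = 9
Changed? no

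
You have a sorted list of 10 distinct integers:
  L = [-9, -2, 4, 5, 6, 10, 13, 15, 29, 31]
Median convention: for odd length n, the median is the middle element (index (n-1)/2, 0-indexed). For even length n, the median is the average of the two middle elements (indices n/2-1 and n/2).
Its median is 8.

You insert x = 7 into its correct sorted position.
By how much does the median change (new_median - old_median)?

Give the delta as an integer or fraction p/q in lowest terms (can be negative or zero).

Old median = 8
After inserting x = 7: new sorted = [-9, -2, 4, 5, 6, 7, 10, 13, 15, 29, 31]
New median = 7
Delta = 7 - 8 = -1

Answer: -1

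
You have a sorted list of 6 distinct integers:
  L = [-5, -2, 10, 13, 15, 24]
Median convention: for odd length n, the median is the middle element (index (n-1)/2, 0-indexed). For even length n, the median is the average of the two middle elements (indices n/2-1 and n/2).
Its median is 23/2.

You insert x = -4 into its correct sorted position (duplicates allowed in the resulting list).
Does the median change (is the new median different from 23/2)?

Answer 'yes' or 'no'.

Old median = 23/2
Insert x = -4
New median = 10
Changed? yes

Answer: yes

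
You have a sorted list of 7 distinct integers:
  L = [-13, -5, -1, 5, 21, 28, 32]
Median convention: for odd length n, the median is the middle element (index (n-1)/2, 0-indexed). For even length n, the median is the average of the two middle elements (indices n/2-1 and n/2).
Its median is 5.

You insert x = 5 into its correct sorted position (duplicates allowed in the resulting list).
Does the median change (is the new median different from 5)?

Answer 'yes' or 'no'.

Old median = 5
Insert x = 5
New median = 5
Changed? no

Answer: no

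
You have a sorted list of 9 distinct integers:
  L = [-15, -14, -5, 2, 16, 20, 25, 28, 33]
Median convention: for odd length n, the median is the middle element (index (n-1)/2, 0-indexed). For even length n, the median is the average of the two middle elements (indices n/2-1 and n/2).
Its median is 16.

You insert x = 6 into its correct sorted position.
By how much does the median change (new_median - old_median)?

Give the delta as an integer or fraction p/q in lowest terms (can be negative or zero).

Answer: -5

Derivation:
Old median = 16
After inserting x = 6: new sorted = [-15, -14, -5, 2, 6, 16, 20, 25, 28, 33]
New median = 11
Delta = 11 - 16 = -5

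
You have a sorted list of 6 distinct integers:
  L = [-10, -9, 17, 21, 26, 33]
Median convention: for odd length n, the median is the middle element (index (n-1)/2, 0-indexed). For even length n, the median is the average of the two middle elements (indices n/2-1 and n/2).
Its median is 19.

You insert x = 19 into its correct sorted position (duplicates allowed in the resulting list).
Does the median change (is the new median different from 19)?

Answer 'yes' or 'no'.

Old median = 19
Insert x = 19
New median = 19
Changed? no

Answer: no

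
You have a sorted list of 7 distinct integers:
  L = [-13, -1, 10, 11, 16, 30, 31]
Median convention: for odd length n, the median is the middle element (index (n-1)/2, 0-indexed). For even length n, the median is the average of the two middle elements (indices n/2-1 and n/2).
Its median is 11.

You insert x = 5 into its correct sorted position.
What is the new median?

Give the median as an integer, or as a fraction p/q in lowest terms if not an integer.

Old list (sorted, length 7): [-13, -1, 10, 11, 16, 30, 31]
Old median = 11
Insert x = 5
Old length odd (7). Middle was index 3 = 11.
New length even (8). New median = avg of two middle elements.
x = 5: 2 elements are < x, 5 elements are > x.
New sorted list: [-13, -1, 5, 10, 11, 16, 30, 31]
New median = 21/2

Answer: 21/2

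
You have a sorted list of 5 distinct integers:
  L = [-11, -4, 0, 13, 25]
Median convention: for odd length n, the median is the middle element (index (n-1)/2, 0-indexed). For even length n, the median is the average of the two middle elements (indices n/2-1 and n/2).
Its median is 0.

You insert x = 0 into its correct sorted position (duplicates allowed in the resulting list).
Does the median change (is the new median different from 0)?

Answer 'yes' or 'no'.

Old median = 0
Insert x = 0
New median = 0
Changed? no

Answer: no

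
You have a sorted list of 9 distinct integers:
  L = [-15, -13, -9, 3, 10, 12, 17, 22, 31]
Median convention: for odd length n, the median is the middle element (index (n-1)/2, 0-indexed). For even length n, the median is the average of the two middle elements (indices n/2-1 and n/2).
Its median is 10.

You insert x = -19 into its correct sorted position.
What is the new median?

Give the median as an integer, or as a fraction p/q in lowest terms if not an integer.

Answer: 13/2

Derivation:
Old list (sorted, length 9): [-15, -13, -9, 3, 10, 12, 17, 22, 31]
Old median = 10
Insert x = -19
Old length odd (9). Middle was index 4 = 10.
New length even (10). New median = avg of two middle elements.
x = -19: 0 elements are < x, 9 elements are > x.
New sorted list: [-19, -15, -13, -9, 3, 10, 12, 17, 22, 31]
New median = 13/2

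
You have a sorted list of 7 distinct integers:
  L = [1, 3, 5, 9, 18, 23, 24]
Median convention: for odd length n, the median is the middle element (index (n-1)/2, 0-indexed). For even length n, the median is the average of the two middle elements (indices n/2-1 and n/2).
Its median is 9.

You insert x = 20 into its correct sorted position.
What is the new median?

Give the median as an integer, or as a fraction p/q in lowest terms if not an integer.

Old list (sorted, length 7): [1, 3, 5, 9, 18, 23, 24]
Old median = 9
Insert x = 20
Old length odd (7). Middle was index 3 = 9.
New length even (8). New median = avg of two middle elements.
x = 20: 5 elements are < x, 2 elements are > x.
New sorted list: [1, 3, 5, 9, 18, 20, 23, 24]
New median = 27/2

Answer: 27/2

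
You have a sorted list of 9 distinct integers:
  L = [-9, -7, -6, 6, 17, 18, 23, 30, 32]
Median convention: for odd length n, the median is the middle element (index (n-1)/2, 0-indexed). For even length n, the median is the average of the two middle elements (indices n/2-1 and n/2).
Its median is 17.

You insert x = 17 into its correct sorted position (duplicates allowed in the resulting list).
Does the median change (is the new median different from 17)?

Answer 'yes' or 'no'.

Old median = 17
Insert x = 17
New median = 17
Changed? no

Answer: no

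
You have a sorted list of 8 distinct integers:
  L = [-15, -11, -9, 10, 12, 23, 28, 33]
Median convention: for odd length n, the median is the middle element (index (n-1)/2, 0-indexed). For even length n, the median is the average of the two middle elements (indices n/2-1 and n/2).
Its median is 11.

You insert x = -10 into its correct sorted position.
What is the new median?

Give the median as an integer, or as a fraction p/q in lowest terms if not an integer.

Old list (sorted, length 8): [-15, -11, -9, 10, 12, 23, 28, 33]
Old median = 11
Insert x = -10
Old length even (8). Middle pair: indices 3,4 = 10,12.
New length odd (9). New median = single middle element.
x = -10: 2 elements are < x, 6 elements are > x.
New sorted list: [-15, -11, -10, -9, 10, 12, 23, 28, 33]
New median = 10

Answer: 10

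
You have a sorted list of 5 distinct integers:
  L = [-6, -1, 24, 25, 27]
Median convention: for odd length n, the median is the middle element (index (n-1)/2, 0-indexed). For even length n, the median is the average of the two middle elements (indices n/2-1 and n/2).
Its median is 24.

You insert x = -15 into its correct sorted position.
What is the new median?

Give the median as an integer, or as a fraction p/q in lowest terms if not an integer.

Old list (sorted, length 5): [-6, -1, 24, 25, 27]
Old median = 24
Insert x = -15
Old length odd (5). Middle was index 2 = 24.
New length even (6). New median = avg of two middle elements.
x = -15: 0 elements are < x, 5 elements are > x.
New sorted list: [-15, -6, -1, 24, 25, 27]
New median = 23/2

Answer: 23/2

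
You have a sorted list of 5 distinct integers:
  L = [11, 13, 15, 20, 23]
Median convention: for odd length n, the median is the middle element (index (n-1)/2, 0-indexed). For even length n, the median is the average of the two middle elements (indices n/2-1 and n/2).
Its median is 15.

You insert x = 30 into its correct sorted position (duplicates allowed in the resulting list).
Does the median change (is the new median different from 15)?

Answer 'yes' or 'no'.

Old median = 15
Insert x = 30
New median = 35/2
Changed? yes

Answer: yes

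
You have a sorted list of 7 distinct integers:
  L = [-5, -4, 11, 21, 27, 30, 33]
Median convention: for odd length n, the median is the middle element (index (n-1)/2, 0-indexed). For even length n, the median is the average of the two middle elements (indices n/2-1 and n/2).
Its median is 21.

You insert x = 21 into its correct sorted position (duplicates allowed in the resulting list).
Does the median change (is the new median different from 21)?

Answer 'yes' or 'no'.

Answer: no

Derivation:
Old median = 21
Insert x = 21
New median = 21
Changed? no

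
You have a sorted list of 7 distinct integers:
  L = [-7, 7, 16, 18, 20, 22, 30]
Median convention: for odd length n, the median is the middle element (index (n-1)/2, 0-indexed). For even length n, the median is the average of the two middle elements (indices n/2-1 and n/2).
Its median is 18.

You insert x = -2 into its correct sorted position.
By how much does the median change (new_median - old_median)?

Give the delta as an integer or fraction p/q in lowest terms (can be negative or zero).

Answer: -1

Derivation:
Old median = 18
After inserting x = -2: new sorted = [-7, -2, 7, 16, 18, 20, 22, 30]
New median = 17
Delta = 17 - 18 = -1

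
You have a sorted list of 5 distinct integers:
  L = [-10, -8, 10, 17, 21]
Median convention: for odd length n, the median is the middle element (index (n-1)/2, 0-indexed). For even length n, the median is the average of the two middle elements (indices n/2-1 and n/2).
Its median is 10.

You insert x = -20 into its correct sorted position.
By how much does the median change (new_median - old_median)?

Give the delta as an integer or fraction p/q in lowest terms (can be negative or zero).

Old median = 10
After inserting x = -20: new sorted = [-20, -10, -8, 10, 17, 21]
New median = 1
Delta = 1 - 10 = -9

Answer: -9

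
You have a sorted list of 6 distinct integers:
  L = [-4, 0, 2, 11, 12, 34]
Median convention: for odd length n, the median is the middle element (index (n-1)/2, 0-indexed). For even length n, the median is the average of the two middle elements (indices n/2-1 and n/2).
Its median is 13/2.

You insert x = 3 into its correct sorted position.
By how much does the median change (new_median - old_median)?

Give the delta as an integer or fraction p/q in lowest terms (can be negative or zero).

Old median = 13/2
After inserting x = 3: new sorted = [-4, 0, 2, 3, 11, 12, 34]
New median = 3
Delta = 3 - 13/2 = -7/2

Answer: -7/2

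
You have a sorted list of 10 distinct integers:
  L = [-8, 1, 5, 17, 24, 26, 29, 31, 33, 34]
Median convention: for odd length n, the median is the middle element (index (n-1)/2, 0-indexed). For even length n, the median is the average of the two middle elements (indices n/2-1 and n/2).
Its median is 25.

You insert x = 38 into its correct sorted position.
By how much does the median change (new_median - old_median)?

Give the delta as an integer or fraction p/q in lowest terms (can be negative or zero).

Answer: 1

Derivation:
Old median = 25
After inserting x = 38: new sorted = [-8, 1, 5, 17, 24, 26, 29, 31, 33, 34, 38]
New median = 26
Delta = 26 - 25 = 1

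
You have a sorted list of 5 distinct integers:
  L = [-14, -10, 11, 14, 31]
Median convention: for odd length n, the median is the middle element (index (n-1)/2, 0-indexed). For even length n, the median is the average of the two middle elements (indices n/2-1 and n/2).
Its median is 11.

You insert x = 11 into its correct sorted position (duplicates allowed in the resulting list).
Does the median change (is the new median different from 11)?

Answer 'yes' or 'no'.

Answer: no

Derivation:
Old median = 11
Insert x = 11
New median = 11
Changed? no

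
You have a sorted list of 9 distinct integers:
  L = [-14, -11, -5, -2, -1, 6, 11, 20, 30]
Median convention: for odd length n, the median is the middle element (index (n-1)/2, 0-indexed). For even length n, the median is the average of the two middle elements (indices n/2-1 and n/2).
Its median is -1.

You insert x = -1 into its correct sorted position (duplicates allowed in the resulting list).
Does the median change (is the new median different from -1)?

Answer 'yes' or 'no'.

Answer: no

Derivation:
Old median = -1
Insert x = -1
New median = -1
Changed? no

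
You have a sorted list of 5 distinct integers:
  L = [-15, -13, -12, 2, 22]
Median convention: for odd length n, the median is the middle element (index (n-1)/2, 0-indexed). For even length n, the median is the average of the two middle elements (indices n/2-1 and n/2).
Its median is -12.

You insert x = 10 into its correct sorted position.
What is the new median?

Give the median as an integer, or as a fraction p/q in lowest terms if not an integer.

Answer: -5

Derivation:
Old list (sorted, length 5): [-15, -13, -12, 2, 22]
Old median = -12
Insert x = 10
Old length odd (5). Middle was index 2 = -12.
New length even (6). New median = avg of two middle elements.
x = 10: 4 elements are < x, 1 elements are > x.
New sorted list: [-15, -13, -12, 2, 10, 22]
New median = -5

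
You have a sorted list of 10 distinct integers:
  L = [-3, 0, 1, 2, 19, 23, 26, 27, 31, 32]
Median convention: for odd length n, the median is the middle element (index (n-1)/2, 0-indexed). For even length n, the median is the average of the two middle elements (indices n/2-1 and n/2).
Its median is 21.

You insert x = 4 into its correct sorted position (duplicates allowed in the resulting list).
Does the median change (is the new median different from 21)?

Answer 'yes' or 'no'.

Answer: yes

Derivation:
Old median = 21
Insert x = 4
New median = 19
Changed? yes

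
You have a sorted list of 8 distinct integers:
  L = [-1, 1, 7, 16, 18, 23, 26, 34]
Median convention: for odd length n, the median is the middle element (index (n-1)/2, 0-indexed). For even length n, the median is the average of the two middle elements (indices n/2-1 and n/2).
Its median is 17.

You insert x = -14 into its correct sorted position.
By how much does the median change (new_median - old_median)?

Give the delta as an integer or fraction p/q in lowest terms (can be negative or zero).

Answer: -1

Derivation:
Old median = 17
After inserting x = -14: new sorted = [-14, -1, 1, 7, 16, 18, 23, 26, 34]
New median = 16
Delta = 16 - 17 = -1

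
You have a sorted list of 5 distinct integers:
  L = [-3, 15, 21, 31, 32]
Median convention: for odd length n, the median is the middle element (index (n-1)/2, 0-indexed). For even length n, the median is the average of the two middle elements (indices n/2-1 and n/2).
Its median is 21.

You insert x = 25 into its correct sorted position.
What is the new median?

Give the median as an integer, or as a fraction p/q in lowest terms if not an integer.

Answer: 23

Derivation:
Old list (sorted, length 5): [-3, 15, 21, 31, 32]
Old median = 21
Insert x = 25
Old length odd (5). Middle was index 2 = 21.
New length even (6). New median = avg of two middle elements.
x = 25: 3 elements are < x, 2 elements are > x.
New sorted list: [-3, 15, 21, 25, 31, 32]
New median = 23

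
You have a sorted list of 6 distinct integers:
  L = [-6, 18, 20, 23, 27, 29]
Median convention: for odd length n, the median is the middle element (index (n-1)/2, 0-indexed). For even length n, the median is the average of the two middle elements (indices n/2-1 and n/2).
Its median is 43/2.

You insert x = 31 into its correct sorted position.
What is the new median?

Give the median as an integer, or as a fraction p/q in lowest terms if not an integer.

Answer: 23

Derivation:
Old list (sorted, length 6): [-6, 18, 20, 23, 27, 29]
Old median = 43/2
Insert x = 31
Old length even (6). Middle pair: indices 2,3 = 20,23.
New length odd (7). New median = single middle element.
x = 31: 6 elements are < x, 0 elements are > x.
New sorted list: [-6, 18, 20, 23, 27, 29, 31]
New median = 23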